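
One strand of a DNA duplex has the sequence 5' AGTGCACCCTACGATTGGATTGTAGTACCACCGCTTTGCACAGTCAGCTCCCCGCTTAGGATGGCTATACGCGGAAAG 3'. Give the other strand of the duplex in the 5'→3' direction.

Pairing A↔T and G↔C gives TCACGTGGGATGCTAACCTAACATCATGGTGGCGAAACGTGTCAGTCGAGGGGCGAATCCTACCGATATGCGCCTTTC, running 3'→5'. Reverse for the 5'→3' convention.

5'-CTTTCCGCGTATAGCCATCCTAAGCGGGGAGCTGACTGTGCAAAGCGGTGGTACTACAATCCAATCGTAGGGTGCACT-3'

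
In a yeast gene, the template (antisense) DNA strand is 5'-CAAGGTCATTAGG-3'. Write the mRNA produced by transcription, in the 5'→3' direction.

The mRNA has the sequence of the coding strand (reverse complement of the template) with T→U. Reverse complement of CAAGGTCATTAGG is CCTAATGACCTTG; then T→U.

5'-CCUAAUGACCUUG-3'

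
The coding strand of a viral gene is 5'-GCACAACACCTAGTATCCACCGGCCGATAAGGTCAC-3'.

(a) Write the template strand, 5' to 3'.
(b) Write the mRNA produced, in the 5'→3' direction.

(a) 5'-GTGACCTTATCGGCCGGTGGATACTAGGTGTTGTGC-3'
(b) 5'-GCACAACACCUAGUAUCCACCGGCCGAUAAGGUCAC-3'

(a) The template strand is the reverse complement of the coding strand: complement CGTGTTGTGGATCATAGGTGGCCGGCTATTCCAGTG, then reverse.
(b) mRNA matches the coding strand with T→U.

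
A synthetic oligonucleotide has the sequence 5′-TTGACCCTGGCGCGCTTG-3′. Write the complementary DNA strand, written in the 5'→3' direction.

5′-CAAGCGCGCCAGGGTCAA-3′

The complement of TTGACCCTGGCGCGCTTG is AACTGGGACCGCGCGAAC (A↔T, G↔C). DNA strands are antiparallel, so the complementary strand runs 3'→5'; reversing gives the 5'→3' form.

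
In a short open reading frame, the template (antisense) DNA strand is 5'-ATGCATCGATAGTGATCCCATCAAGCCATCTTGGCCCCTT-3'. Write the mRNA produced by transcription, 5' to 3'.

The mRNA has the sequence of the coding strand (reverse complement of the template) with T→U. Reverse complement of ATGCATCGATAGTGATCCCATCAAGCCATCTTGGCCCCTT is AAGGGGCCAAGATGGCTTGATGGGATCACTATCGATGCAT; then T→U.

5'-AAGGGGCCAAGAUGGCUUGAUGGGAUCACUAUCGAUGCAU-3'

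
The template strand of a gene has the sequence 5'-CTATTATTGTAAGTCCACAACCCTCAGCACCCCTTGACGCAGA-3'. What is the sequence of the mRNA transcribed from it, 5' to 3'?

RNA polymerase reads the template 3'→5' and synthesizes mRNA 5'→3' by base-pairing (A→U, T→A, G↔C). The complement of the template is GATAATAACATTCAGGTGTTGGGAGTCGTGGGGAACTGCGTCT; antiparallel, so 5'→3' the coding strand is TCTGCGTCAAGGGGTGCTGAGGGTTGTGGACTTACAATAATAG. Replace T with U for the mRNA.

5′-UCUGCGUCAAGGGGUGCUGAGGGUUGUGGACUUACAAUAAUAG-3′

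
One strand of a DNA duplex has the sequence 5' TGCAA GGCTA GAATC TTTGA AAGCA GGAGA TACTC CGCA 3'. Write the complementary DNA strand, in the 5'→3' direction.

Pairing A↔T and G↔C gives ACGTTCCGATCTTAGAAACTTTCGTCCTCTATGAGGCGT, running 3'→5'. Reverse for the 5'→3' convention.

5'-TGCGGAGTATCTCCTGCTTTCAAAGATTCTAGCCTTGCA-3'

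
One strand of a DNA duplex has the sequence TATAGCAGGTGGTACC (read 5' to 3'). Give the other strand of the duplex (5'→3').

The complement of TATAGCAGGTGGTACC is ATATCGTCCACCATGG (A↔T, G↔C). DNA strands are antiparallel, so the complementary strand runs 3'→5'; reversing gives the 5'→3' form.

5'-GGTACCACCTGCTATA-3'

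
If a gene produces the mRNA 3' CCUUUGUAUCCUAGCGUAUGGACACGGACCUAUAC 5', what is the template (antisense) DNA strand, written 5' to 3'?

Written 5'→3' the mRNA is CAUAUCCAGGCACAGGUAUGCGAUCCUAUGUUUCC, so the coding DNA strand is CATATCCAGGCACAGGTATGCGATCCTATGTTTCC. The template is its reverse complement.

5'-GGAAACATAGGATCGCATACCTGTGCCTGGATATG-3'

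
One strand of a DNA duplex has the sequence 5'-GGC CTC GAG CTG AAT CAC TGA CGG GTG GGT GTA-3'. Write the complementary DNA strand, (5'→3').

The complement of GGCCTCGAGCTGAATCACTGACGGGTGGGTGTA is CCGGAGCTCGACTTAGTGACTGCCCACCCACAT (A↔T, G↔C). DNA strands are antiparallel, so the complementary strand runs 3'→5'; reversing gives the 5'→3' form.

5'-TACACCCACCCGTCAGTGATTCAGCTCGAGGCC-3'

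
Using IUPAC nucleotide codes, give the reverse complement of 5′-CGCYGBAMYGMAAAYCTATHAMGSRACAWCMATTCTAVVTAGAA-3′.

Standard pairs A↔T, G↔C; ambiguity codes pair R↔Y, M↔K, W↔W, S↔S, B↔V, H↔D. Complement (GCGRCVTKRCKTTTRGATADTKCSYTGTWGKTAAGATBBATCTT), then reverse for 5'→3'.

5'-TTCTABBTAGAATKGWTGTYSCKTDATAGRTTTKCRKTVCRGCG-3'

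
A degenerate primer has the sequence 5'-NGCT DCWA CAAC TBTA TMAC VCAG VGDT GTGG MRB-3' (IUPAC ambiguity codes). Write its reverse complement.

Standard pairs A↔T, G↔C; ambiguity codes pair R↔Y, M↔K, W↔W, B↔V, D↔H, N↔N. Complement (NCGAHGWTGTTGAVATAKTGBGTCBCHACACCKYV), then reverse for 5'→3'.

5'-VYKCCACAHCBCTGBGTKATAVAGTTGTWGHAGCN-3'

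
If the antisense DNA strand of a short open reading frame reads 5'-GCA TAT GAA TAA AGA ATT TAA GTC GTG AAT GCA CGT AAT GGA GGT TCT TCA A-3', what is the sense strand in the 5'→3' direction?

5′-TTGAAGAACCTCCATTACGTGCATTCACGACTTAAATTCTTTATTCATATGC-3′

The coding strand is complementary and antiparallel to the template: take the complement (A↔T, G↔C) and reverse.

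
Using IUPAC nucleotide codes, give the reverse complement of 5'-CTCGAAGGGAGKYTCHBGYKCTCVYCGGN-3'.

5'-NCCGRBGAGMRCVDGARMCTCCCTTCGAG-3'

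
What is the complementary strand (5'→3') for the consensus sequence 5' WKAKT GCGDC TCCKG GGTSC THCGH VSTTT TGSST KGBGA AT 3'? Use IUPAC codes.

5'-ATTCVCMASSCAAAASBDCGDAGSACCCMGGAGHCGCAMTMW-3'

Standard pairs A↔T, G↔C; ambiguity codes pair K↔M, W↔W, S↔S, B↔V, D↔H. Complement (WMTMACGCHGAGGMCCCASGADGCDBSAAAACSSAMCVCTTA), then reverse for 5'→3'.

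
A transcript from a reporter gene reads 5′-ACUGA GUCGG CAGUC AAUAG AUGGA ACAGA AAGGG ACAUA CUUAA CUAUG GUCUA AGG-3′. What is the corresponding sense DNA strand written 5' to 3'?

5'-ACTGAGTCGGCAGTCAATAGATGGAACAGAAAGGGACATACTTAACTATGGTCTAAGG-3'

The coding DNA strand has the same 5'→3' sequence as the mRNA with U replaced by T.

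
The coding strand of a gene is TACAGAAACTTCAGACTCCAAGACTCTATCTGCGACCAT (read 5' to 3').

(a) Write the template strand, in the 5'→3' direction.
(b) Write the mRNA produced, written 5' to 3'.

(a) The template strand is the reverse complement of the coding strand: complement ATGTCTTTGAAGTCTGAGGTTCTGAGATAGACGCTGGTA, then reverse.
(b) mRNA matches the coding strand with T→U.

(a) 5'-ATGGTCGCAGATAGAGTCTTGGAGTCTGAAGTTTCTGTA-3'
(b) 5'-UACAGAAACUUCAGACUCCAAGACUCUAUCUGCGACCAU-3'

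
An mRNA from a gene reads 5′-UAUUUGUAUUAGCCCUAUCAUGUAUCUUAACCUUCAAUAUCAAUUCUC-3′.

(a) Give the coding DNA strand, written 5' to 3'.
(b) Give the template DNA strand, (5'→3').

(a) The coding strand matches the mRNA with U→T.
(b) The template strand is the reverse complement of the coding strand.

(a) 5′-TATTTGTATTAGCCCTATCATGTATCTTAACCTTCAATATCAATTCTC-3′
(b) 5'-GAGAATTGATATTGAAGGTTAAGATACATGATAGGGCTAATACAAATA-3'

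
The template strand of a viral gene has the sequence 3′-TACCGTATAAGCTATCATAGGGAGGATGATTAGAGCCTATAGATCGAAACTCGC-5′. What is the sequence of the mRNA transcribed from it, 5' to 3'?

Reading the template 3'→5' as shown, RNA polymerase pairs each base (A→U, T→A, G↔C) to build mRNA 5'→3' directly.

5'-AUGGCAUAUUCGAUAGUAUCCCUCCUACUAAUCUCGGAUAUCUAGCUUUGAGCG-3'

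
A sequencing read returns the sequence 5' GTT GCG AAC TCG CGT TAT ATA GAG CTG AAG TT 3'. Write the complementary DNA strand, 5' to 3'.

5'-AACTTCAGCTCTATATAACGCGAGTTCGCAAC-3'

Pairing A↔T and G↔C gives CAACGCTTGAGCGCAATATATCTCGACTTCAA, running 3'→5'. Reverse for the 5'→3' convention.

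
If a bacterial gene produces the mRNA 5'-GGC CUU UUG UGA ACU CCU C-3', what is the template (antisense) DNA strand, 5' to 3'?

5'-GAGGAGTTCACAAAAGGCC-3'

Replace U with T to get the coding DNA strand: GGCCTTTTGTGAACTCCTC. The template strand is its reverse complement (complement CCGGAAAACACTTGAGGAG, then reverse).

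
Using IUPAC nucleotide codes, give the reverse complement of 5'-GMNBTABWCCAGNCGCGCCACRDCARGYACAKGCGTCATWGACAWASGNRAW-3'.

Standard pairs A↔T, G↔C; ambiguity codes pair R↔Y, M↔K, W↔W, S↔S, B↔V, D↔H, N↔N. Complement (CKNVATVWGGTCNGCGCGGTGYHGTYCRTGTMCGCAGTAWCTGTWTSCNYTW), then reverse for 5'→3'.

5′-WTYNCSTWTGTCWATGACGCMTGTRCYTGHYGTGGCGCGNCTGGWVTAVNKC-3′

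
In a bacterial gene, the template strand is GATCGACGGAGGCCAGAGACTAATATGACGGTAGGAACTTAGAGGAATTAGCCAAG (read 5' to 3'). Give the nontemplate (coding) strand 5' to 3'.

5'-CTTGGCTAATTCCTCTAAGTTCCTACCGTCATATTAGTCTCTGGCCTCCGTCGATC-3'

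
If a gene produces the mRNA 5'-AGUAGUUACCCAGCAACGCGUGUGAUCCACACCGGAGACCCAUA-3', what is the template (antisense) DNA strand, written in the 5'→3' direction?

Replace U with T to get the coding DNA strand: AGTAGTTACCCAGCAACGCGTGTGATCCACACCGGAGACCCATA. The template strand is its reverse complement (complement TCATCAATGGGTCGTTGCGCACACTAGGTGTGGCCTCTGGGTAT, then reverse).

5'-TATGGGTCTCCGGTGTGGATCACACGCGTTGCTGGGTAACTACT-3'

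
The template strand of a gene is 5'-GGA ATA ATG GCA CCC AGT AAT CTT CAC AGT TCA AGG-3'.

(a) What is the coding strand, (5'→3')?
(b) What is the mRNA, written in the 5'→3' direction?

(a) The coding strand is the reverse complement of the template: complement CCTTATTACCGTGGGTCATTAGAAGTGTCAAGTTCC, then reverse.
(b) mRNA has the coding-strand sequence with T→U.

(a) 5'-CCTTGAACTGTGAAGATTACTGGGTGCCATTATTCC-3'
(b) 5′-CCUUGAACUGUGAAGAUUACUGGGUGCCAUUAUUCC-3′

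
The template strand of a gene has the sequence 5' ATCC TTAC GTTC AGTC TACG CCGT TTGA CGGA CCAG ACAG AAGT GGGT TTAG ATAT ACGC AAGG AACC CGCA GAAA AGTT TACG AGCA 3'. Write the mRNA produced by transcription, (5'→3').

The mRNA has the sequence of the coding strand (reverse complement of the template) with T→U. Reverse complement of ATCCTTACGTTCAGTCTACGCCGTTTGACGGACCAGACAGAAGTGGGTTTAGATATACGCAAGGAACCCGCAGAAAAGTTTACGAGCA is TGCTCGTAAACTTTTCTGCGGGTTCCTTGCGTATATCTAAACCCACTTCTGTCTGGTCCGTCAAACGGCGTAGACTGAACGTAAGGAT; then T→U.

5'-UGCUCGUAAACUUUUCUGCGGGUUCCUUGCGUAUAUCUAAACCCACUUCUGUCUGGUCCGUCAAACGGCGUAGACUGAACGUAAGGAU-3'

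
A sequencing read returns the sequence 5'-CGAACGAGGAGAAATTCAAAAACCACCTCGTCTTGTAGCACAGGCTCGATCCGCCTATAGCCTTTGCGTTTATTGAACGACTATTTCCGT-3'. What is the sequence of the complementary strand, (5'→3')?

5'-ACGGAAATAGTCGTTCAATAAACGCAAAGGCTATAGGCGGATCGAGCCTGTGCTACAAGACGAGGTGGTTTTTGAATTTCTCCTCGTTCG-3'

Pairing A↔T and G↔C gives GCTTGCTCCTCTTTAAGTTTTTGGTGGAGCAGAACATCGTGTCCGAGCTAGGCGGATATCGGAAACGCAAATAACTTGCTGATAAAGGCA, running 3'→5'. Reverse for the 5'→3' convention.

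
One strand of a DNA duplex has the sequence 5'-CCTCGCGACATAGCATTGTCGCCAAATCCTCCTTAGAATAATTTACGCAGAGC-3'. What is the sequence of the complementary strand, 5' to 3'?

Pairing A↔T and G↔C gives GGAGCGCTGTATCGTAACAGCGGTTTAGGAGGAATCTTATTAAATGCGTCTCG, running 3'→5'. Reverse for the 5'→3' convention.

5'-GCTCTGCGTAAATTATTCTAAGGAGGATTTGGCGACAATGCTATGTCGCGAGG-3'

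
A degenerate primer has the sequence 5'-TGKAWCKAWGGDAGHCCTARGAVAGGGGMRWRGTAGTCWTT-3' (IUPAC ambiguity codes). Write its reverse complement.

5′-AAWGACTACYWYKCCCCTBTCYTAGGDCTHCCWTMGWTMCA-3′

Standard pairs A↔T, G↔C; ambiguity codes pair R↔Y, M↔K, W↔W, D↔H, V↔B. Complement (ACMTWGMTWCCHTCDGGATYCTBTCCCCKYWYCATCAGWAA), then reverse for 5'→3'.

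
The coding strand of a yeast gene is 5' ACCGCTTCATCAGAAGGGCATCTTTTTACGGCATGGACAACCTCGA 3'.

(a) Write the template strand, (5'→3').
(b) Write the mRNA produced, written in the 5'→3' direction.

(a) The template strand is the reverse complement of the coding strand: complement TGGCGAAGTAGTCTTCCCGTAGAAAAATGCCGTACCTGTTGGAGCT, then reverse.
(b) mRNA matches the coding strand with T→U.

(a) 5′-TCGAGGTTGTCCATGCCGTAAAAAGATGCCCTTCTGATGAAGCGGT-3′
(b) 5'-ACCGCUUCAUCAGAAGGGCAUCUUUUUACGGCAUGGACAACCUCGA-3'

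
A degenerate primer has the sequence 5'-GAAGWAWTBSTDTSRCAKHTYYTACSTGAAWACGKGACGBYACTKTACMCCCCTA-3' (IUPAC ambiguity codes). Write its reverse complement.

Standard pairs A↔T, G↔C; ambiguity codes pair R↔Y, M↔K, W↔W, S↔S, B↔V, D↔H. Complement (CTTCWTWAVSAHASYGTMDARRATGSACTTWTGCMCTGCVRTGAMATGKGGGGAT), then reverse for 5'→3'.

5'-TAGGGGKGTAMAGTRVCGTCMCGTWTTCASGTARRADMTGYSAHASVAWTWCTTC-3'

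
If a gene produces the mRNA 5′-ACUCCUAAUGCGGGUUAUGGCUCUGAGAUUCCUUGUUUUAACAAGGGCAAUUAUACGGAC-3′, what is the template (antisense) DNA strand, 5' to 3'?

5'-GTCCGTATAATTGCCCTTGTTAAAACAAGGAATCTCAGAGCCATAACCCGCATTAGGAGT-3'

Replace U with T to get the coding DNA strand: ACTCCTAATGCGGGTTATGGCTCTGAGATTCCTTGTTTTAACAAGGGCAATTATACGGAC. The template strand is its reverse complement (complement TGAGGATTACGCCCAATACCGAGACTCTAAGGAACAAAATTGTTCCCGTTAATATGCCTG, then reverse).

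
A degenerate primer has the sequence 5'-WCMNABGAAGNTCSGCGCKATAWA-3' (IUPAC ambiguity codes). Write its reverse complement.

5'-TWTATMGCGCSGANCTTCVTNKGW-3'

Standard pairs A↔T, G↔C; ambiguity codes pair M↔K, W↔W, S↔S, B↔V, N↔N. Complement (WGKNTVCTTCNAGSCGCGMTATWT), then reverse for 5'→3'.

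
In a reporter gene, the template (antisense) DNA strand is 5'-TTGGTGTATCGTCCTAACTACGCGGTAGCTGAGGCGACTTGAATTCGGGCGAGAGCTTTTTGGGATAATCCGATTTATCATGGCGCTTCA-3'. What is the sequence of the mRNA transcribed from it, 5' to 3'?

5'-UGAAGCGCCAUGAUAAAUCGGAUUAUCCCAAAAAGCUCUCGCCCGAAUUCAAGUCGCCUCAGCUACCGCGUAGUUAGGACGAUACACCAA-3'

RNA polymerase reads the template 3'→5' and synthesizes mRNA 5'→3' by base-pairing (A→U, T→A, G↔C). The complement of the template is AACCACATAGCAGGATTGATGCGCCATCGACTCCGCTGAACTTAAGCCCGCTCTCGAAAAACCCTATTAGGCTAAATAGTACCGCGAAGT; antiparallel, so 5'→3' the coding strand is TGAAGCGCCATGATAAATCGGATTATCCCAAAAAGCTCTCGCCCGAATTCAAGTCGCCTCAGCTACCGCGTAGTTAGGACGATACACCAA. Replace T with U for the mRNA.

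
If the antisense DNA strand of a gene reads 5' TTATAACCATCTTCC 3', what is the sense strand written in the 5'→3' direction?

The coding strand is complementary and antiparallel to the template: take the complement (A↔T, G↔C) and reverse.

5'-GGAAGATGGTTATAA-3'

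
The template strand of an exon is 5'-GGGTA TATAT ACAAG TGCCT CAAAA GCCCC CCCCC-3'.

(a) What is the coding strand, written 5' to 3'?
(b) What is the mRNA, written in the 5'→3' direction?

(a) The coding strand is the reverse complement of the template: complement CCCATATATATGTTCACGGAGTTTTCGGGGGGGGG, then reverse.
(b) mRNA has the coding-strand sequence with T→U.

(a) 5'-GGGGGGGGGCTTTTGAGGCACTTGTATATATACCC-3'
(b) 5′-GGGGGGGGGCUUUUGAGGCACUUGUAUAUAUACCC-3′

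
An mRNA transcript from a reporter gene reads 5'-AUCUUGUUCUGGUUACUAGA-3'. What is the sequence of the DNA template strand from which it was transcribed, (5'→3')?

5'-TCTAGTAACCAGAACAAGAT-3'

Replace U with T to get the coding DNA strand: ATCTTGTTCTGGTTACTAGA. The template strand is its reverse complement (complement TAGAACAAGACCAATGATCT, then reverse).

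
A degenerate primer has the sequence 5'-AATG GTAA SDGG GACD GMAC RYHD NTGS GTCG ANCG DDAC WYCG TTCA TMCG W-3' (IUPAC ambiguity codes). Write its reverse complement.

Standard pairs A↔T, G↔C; ambiguity codes pair R↔Y, M↔K, W↔W, S↔S, D↔H, N↔N. Complement (TTACCATTSHCCCTGHCKTGYRDHNACSCAGCTNGCHHTGWRGCAAGTAKGCW), then reverse for 5'→3'.

5'-WCGKATGAACGRWGTHHCGNTCGACSCANHDRYGTKCHGTCCCHSTTACCATT-3'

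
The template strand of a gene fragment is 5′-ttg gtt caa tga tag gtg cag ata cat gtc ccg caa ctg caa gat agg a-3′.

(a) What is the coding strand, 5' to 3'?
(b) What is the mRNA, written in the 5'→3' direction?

(a) 5'-TCCTATCTTGCAGTTGCGGGACATGTATCTGCACCTATCATTGAACCAA-3'
(b) 5'-UCCUAUCUUGCAGUUGCGGGACAUGUAUCUGCACCUAUCAUUGAACCAA-3'

(a) The coding strand is the reverse complement of the template: complement AACCAAGTTACTATCCACGTCTATGTACAGGGCGTTGACGTTCTATCCT, then reverse.
(b) mRNA has the coding-strand sequence with T→U.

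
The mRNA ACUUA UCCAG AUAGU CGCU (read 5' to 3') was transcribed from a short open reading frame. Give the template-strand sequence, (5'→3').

Replace U with T to get the coding DNA strand: ACTTATCCAGATAGTCGCT. The template strand is its reverse complement (complement TGAATAGGTCTATCAGCGA, then reverse).

5′-AGCGACTATCTGGATAAGT-3′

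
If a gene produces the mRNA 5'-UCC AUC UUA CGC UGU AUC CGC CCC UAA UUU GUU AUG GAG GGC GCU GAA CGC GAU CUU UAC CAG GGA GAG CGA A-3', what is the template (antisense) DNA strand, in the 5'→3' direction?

Replace U with T to get the coding DNA strand: TCCATCTTACGCTGTATCCGCCCCTAATTTGTTATGGAGGGCGCTGAACGCGATCTTTACCAGGGAGAGCGAA. The template strand is its reverse complement (complement AGGTAGAATGCGACATAGGCGGGGATTAAACAATACCTCCCGCGACTTGCGCTAGAAATGGTCCCTCTCGCTT, then reverse).

5'-TTCGCTCTCCCTGGTAAAGATCGCGTTCAGCGCCCTCCATAACAAATTAGGGGCGGATACAGCGTAAGATGGA-3'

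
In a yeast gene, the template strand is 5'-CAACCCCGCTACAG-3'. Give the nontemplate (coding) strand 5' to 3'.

5'-CTGTAGCGGGGTTG-3'

The coding strand is complementary and antiparallel to the template: take the complement (A↔T, G↔C) and reverse.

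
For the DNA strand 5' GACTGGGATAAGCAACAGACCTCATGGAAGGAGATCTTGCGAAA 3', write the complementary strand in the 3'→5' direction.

Base-pairing A↔T, G↔C gives the complement. The complementary strand is antiparallel, so paired with a 5'→3' strand it runs 3'→5'.

3'-CTGACCCTATTCGTTGTCTGGAGTACCTTCCTCTAGAACGCTTT-5'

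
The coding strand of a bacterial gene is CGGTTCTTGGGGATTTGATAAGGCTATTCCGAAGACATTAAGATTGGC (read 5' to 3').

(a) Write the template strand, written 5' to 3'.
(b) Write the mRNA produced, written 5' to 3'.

(a) The template strand is the reverse complement of the coding strand: complement GCCAAGAACCCCTAAACTATTCCGATAAGGCTTCTGTAATTCTAACCG, then reverse.
(b) mRNA matches the coding strand with T→U.

(a) 5'-GCCAATCTTAATGTCTTCGGAATAGCCTTATCAAATCCCCAAGAACCG-3'
(b) 5'-CGGUUCUUGGGGAUUUGAUAAGGCUAUUCCGAAGACAUUAAGAUUGGC-3'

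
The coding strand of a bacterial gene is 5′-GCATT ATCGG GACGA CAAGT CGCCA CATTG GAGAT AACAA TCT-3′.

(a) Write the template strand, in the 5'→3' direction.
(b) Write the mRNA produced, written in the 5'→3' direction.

(a) The template strand is the reverse complement of the coding strand: complement CGTAATAGCCCTGCTGTTCAGCGGTGTAACCTCTATTGTTAGA, then reverse.
(b) mRNA matches the coding strand with T→U.

(a) 5'-AGATTGTTATCTCCAATGTGGCGACTTGTCGTCCCGATAATGC-3'
(b) 5'-GCAUUAUCGGGACGACAAGUCGCCACAUUGGAGAUAACAAUCU-3'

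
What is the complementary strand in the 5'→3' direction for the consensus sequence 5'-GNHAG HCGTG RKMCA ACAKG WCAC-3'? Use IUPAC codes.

5′-GTGWCMTGTTGKMYCACGDCTDNC-3′

Standard pairs A↔T, G↔C; ambiguity codes pair R↔Y, M↔K, W↔W, H↔D, N↔N. Complement (CNDTCDGCACYMKGTTGTMCWGTG), then reverse for 5'→3'.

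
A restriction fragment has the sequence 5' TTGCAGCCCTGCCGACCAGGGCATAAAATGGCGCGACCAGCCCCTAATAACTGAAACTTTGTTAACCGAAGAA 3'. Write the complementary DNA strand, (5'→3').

The complement of TTGCAGCCCTGCCGACCAGGGCATAAAATGGCGCGACCAGCCCCTAATAACTGAAACTTTGTTAACCGAAGAA is AACGTCGGGACGGCTGGTCCCGTATTTTACCGCGCTGGTCGGGGATTATTGACTTTGAAACAATTGGCTTCTT (A↔T, G↔C). DNA strands are antiparallel, so the complementary strand runs 3'→5'; reversing gives the 5'→3' form.

5'-TTCTTCGGTTAACAAAGTTTCAGTTATTAGGGGCTGGTCGCGCCATTTTATGCCCTGGTCGGCAGGGCTGCAA-3'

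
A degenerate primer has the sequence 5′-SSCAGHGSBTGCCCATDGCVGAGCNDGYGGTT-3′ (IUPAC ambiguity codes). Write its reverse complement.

Standard pairs A↔T, G↔C; ambiguity codes pair Y↔R, S↔S, B↔V, D↔H, N↔N. Complement (SSGTCDCSVACGGGTAHCGBCTCGNHCRCCAA), then reverse for 5'→3'.

5'-AACCRCHNGCTCBGCHATGGGCAVSCDCTGSS-3'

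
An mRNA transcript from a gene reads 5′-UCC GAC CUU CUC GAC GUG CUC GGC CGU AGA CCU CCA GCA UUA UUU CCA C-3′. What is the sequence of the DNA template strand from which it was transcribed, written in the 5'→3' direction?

5'-GTGGAAATAATGCTGGAGGTCTACGGCCGAGCACGTCGAGAAGGTCGGA-3'

Replace U with T to get the coding DNA strand: TCCGACCTTCTCGACGTGCTCGGCCGTAGACCTCCAGCATTATTTCCAC. The template strand is its reverse complement (complement AGGCTGGAAGAGCTGCACGAGCCGGCATCTGGAGGTCGTAATAAAGGTG, then reverse).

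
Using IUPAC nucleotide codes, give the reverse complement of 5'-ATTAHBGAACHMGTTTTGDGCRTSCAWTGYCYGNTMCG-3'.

5'-CGKANCRGRCAWTGSAYGCHCAAAACKDGTTCVDTAAT-3'

Standard pairs A↔T, G↔C; ambiguity codes pair R↔Y, M↔K, W↔W, S↔S, B↔V, D↔H, N↔N. Complement (TAATDVCTTGDKCAAAACHCGYASGTWACRGRCNAKGC), then reverse for 5'→3'.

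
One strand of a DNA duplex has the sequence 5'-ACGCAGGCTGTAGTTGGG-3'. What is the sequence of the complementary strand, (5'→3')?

5'-CCCAACTACAGCCTGCGT-3'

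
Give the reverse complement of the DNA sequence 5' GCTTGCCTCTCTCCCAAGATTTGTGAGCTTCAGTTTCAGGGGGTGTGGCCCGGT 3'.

Reading the sequence 3'→5' and pairing each base (A↔T, G↔C) gives the reverse complement directly.

5'-ACCGGGCCACACCCCCTGAAACTGAAGCTCACAAATCTTGGGAGAGAGGCAAGC-3'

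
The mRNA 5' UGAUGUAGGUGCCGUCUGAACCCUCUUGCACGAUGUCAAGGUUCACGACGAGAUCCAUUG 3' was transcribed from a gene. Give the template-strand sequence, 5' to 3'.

Replace U with T to get the coding DNA strand: TGATGTAGGTGCCGTCTGAACCCTCTTGCACGATGTCAAGGTTCACGACGAGATCCATTG. The template strand is its reverse complement (complement ACTACATCCACGGCAGACTTGGGAGAACGTGCTACAGTTCCAAGTGCTGCTCTAGGTAAC, then reverse).

5'-CAATGGATCTCGTCGTGAACCTTGACATCGTGCAAGAGGGTTCAGACGGCACCTACATCA-3'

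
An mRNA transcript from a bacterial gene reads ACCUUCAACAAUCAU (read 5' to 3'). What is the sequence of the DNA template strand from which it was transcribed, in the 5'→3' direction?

Replace U with T to get the coding DNA strand: ACCTTCAACAATCAT. The template strand is its reverse complement (complement TGGAAGTTGTTAGTA, then reverse).

5'-ATGATTGTTGAAGGT-3'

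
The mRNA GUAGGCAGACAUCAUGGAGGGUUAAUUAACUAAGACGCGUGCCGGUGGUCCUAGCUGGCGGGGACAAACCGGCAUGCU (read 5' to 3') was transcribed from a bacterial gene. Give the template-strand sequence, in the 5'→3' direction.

5′-AGCATGCCGGTTTGTCCCCGCCAGCTAGGACCACCGGCACGCGTCTTAGTTAATTAACCCTCCATGATGTCTGCCTAC-3′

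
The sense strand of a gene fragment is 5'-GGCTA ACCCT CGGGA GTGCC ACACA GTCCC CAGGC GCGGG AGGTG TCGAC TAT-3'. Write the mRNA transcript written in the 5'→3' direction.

5′-GGCUAACCCUCGGGAGUGCCACACAGUCCCCAGGCGCGGGAGGUGUCGACUAU-3′

The mRNA is synthesized from the template strand, so it matches the coding strand with T replaced by U.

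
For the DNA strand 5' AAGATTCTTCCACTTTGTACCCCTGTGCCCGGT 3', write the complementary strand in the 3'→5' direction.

Base-pairing A↔T, G↔C gives the complement. The complementary strand is antiparallel, so paired with a 5'→3' strand it runs 3'→5'.

3'-TTCTAAGAAGGTGAAACATGGGGACACGGGCCA-5'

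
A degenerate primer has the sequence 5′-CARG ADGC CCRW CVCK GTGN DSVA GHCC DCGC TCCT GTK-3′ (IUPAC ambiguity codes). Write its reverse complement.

5'-MACAGGAGCGHGGDCTBSHNCACMGBGWYGGGCHTCYTG-3'

Standard pairs A↔T, G↔C; ambiguity codes pair R↔Y, K↔M, W↔W, S↔S, D↔H, V↔B, N↔N. Complement (GTYCTHCGGGYWGBGMCACNHSBTCDGGHGCGAGGACAM), then reverse for 5'→3'.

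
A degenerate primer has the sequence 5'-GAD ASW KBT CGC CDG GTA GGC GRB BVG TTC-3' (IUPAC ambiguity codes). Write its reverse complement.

Standard pairs A↔T, G↔C; ambiguity codes pair R↔Y, K↔M, W↔W, S↔S, B↔V, D↔H. Complement (CTHTSWMVAGCGGHCCATCCGCYVVBCAAG), then reverse for 5'→3'.

5'-GAACBVVYCGCCTACCHGGCGAVMWSTHTC-3'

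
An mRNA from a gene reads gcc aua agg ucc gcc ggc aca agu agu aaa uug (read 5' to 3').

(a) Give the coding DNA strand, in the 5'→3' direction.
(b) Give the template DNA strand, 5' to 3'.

(a) 5′-GCCATAAGGTCCGCCGGCACAAGTAGTAAATTG-3′
(b) 5'-CAATTTACTACTTGTGCCGGCGGACCTTATGGC-3'

(a) The coding strand matches the mRNA with U→T.
(b) The template strand is the reverse complement of the coding strand.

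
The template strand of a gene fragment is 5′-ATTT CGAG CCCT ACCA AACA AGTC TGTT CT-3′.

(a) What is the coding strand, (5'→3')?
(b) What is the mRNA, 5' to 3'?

(a) 5′-AGAACAGACTTGTTTGGTAGGGCTCGAAAT-3′
(b) 5'-AGAACAGACUUGUUUGGUAGGGCUCGAAAU-3'

(a) The coding strand is the reverse complement of the template: complement TAAAGCTCGGGATGGTTTGTTCAGACAAGA, then reverse.
(b) mRNA has the coding-strand sequence with T→U.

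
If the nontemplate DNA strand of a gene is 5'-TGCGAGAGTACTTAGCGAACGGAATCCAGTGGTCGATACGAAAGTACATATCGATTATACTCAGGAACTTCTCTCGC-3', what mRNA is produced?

5'-UGCGAGAGUACUUAGCGAACGGAAUCCAGUGGUCGAUACGAAAGUACAUAUCGAUUAUACUCAGGAACUUCUCUCGC-3'

The mRNA is synthesized from the template strand, so it matches the coding strand with T replaced by U.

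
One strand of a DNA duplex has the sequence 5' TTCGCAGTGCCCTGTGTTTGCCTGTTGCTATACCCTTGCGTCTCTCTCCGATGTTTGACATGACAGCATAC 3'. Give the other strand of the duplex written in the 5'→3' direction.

The complement of TTCGCAGTGCCCTGTGTTTGCCTGTTGCTATACCCTTGCGTCTCTCTCCGATGTTTGACATGACAGCATAC is AAGCGTCACGGGACACAAACGGACAACGATATGGGAACGCAGAGAGAGGCTACAAACTGTACTGTCGTATG (A↔T, G↔C). DNA strands are antiparallel, so the complementary strand runs 3'→5'; reversing gives the 5'→3' form.

5'-GTATGCTGTCATGTCAAACATCGGAGAGAGACGCAAGGGTATAGCAACAGGCAAACACAGGGCACTGCGAA-3'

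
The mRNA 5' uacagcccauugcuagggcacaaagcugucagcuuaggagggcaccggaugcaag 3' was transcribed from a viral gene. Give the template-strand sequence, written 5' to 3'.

5'-CTTGCATCCGGTGCCCTCCTAAGCTGACAGCTTTGTGCCCTAGCAATGGGCTGTA-3'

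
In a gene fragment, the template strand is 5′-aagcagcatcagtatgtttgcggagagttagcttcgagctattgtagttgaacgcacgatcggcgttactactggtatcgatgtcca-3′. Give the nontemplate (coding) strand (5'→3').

5'-TGGACATCGATACCAGTAGTAACGCCGATCGTGCGTTCAACTACAATAGCTCGAAGCTAACTCTCCGCAAACATACTGATGCTGCTT-3'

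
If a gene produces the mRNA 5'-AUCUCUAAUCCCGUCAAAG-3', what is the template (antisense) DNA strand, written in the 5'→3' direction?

5′-CTTTGACGGGATTAGAGAT-3′

Replace U with T to get the coding DNA strand: ATCTCTAATCCCGTCAAAG. The template strand is its reverse complement (complement TAGAGATTAGGGCAGTTTC, then reverse).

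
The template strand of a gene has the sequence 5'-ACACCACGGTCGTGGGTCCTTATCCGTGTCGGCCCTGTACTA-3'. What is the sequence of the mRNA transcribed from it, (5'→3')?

RNA polymerase reads the template 3'→5' and synthesizes mRNA 5'→3' by base-pairing (A→U, T→A, G↔C). The complement of the template is TGTGGTGCCAGCACCCAGGAATAGGCACAGCCGGGACATGAT; antiparallel, so 5'→3' the coding strand is TAGTACAGGGCCGACACGGATAAGGACCCACGACCGTGGTGT. Replace T with U for the mRNA.

5′-UAGUACAGGGCCGACACGGAUAAGGACCCACGACCGUGGUGU-3′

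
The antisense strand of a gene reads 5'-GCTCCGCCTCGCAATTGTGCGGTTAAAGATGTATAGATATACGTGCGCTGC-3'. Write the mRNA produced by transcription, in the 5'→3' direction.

5'-GCAGCGCACGUAUAUCUAUACAUCUUUAACCGCACAAUUGCGAGGCGGAGC-3'

The mRNA has the sequence of the coding strand (reverse complement of the template) with T→U. Reverse complement of GCTCCGCCTCGCAATTGTGCGGTTAAAGATGTATAGATATACGTGCGCTGC is GCAGCGCACGTATATCTATACATCTTTAACCGCACAATTGCGAGGCGGAGC; then T→U.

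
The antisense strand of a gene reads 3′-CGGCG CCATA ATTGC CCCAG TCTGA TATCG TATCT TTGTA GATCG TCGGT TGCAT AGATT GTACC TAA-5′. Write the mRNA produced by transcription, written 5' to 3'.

Reading the template 3'→5' as shown, RNA polymerase pairs each base (A→U, T→A, G↔C) to build mRNA 5'→3' directly.

5′-GCCGCGGUAUUAACGGGGUCAGACUAUAGCAUAGAAACAUCUAGCAGCCAACGUAUCUAACAUGGAUU-3′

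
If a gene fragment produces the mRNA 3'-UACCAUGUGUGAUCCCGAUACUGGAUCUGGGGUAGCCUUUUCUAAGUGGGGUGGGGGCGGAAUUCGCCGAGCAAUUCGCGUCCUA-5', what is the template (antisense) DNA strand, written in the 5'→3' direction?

5'-ATGGTACACACTAGGGCTATGACCTAGACCCCATCGGAAAAGATTCACCCCACCCCCGCCTTAAGCGGCTCGTTAAGCGCAGGAT-3'

Written 5'→3' the mRNA is AUCCUGCGCUUAACGAGCCGCUUAAGGCGGGGGUGGGGUGAAUCUUUUCCGAUGGGGUCUAGGUCAUAGCCCUAGUGUGUACCAU, so the coding DNA strand is ATCCTGCGCTTAACGAGCCGCTTAAGGCGGGGGTGGGGTGAATCTTTTCCGATGGGGTCTAGGTCATAGCCCTAGTGTGTACCAT. The template is its reverse complement.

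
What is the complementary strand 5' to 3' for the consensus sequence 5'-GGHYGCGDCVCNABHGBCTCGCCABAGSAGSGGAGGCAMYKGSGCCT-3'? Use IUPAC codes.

5'-AGGCSCMRKTGCCTCCSCTSCTVTGGCGAGVCDVTNGBGHCGCRDCC-3'

Standard pairs A↔T, G↔C; ambiguity codes pair Y↔R, M↔K, S↔S, B↔V, D↔H, N↔N. Complement (CCDRCGCHGBGNTVDCVGAGCGGTVTCSTCSCCTCCGTKRMCSCGGA), then reverse for 5'→3'.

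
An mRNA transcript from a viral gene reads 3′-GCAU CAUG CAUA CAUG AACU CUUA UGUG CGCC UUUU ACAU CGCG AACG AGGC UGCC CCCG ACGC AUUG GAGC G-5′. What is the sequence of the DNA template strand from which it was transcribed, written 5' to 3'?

Written 5'→3' the mRNA is GCGAGGUUACGCAGCCCCCGUCGGAGCAAGCGCUACAUUUUCCGCGUGUAUUCUCAAGUACAUACGUACUACG, so the coding DNA strand is GCGAGGTTACGCAGCCCCCGTCGGAGCAAGCGCTACATTTTCCGCGTGTATTCTCAAGTACATACGTACTACG. The template is its reverse complement.

5'-CGTAGTACGTATGTACTTGAGAATACACGCGGAAAATGTAGCGCTTGCTCCGACGGGGGCTGCGTAACCTCGC-3'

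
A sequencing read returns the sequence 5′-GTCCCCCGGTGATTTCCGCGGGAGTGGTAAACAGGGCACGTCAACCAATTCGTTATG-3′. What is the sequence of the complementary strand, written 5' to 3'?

5'-CATAACGAATTGGTTGACGTGCCCTGTTTACCACTCCCGCGGAAATCACCGGGGGAC-3'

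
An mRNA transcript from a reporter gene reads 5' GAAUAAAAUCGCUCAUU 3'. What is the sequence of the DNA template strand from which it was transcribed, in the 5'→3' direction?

5'-AATGAGCGATTTTATTC-3'

Replace U with T to get the coding DNA strand: GAATAAAATCGCTCATT. The template strand is its reverse complement (complement CTTATTTTAGCGAGTAA, then reverse).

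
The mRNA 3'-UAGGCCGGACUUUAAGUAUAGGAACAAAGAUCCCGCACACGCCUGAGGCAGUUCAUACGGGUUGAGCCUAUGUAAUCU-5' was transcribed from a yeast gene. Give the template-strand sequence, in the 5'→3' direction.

Written 5'→3' the mRNA is UCUAAUGUAUCCGAGUUGGGCAUACUUGACGGAGUCCGCACACGCCCUAGAAACAAGGAUAUGAAUUUCAGGCCGGAU, so the coding DNA strand is TCTAATGTATCCGAGTTGGGCATACTTGACGGAGTCCGCACACGCCCTAGAAACAAGGATATGAATTTCAGGCCGGAT. The template is its reverse complement.

5'-ATCCGGCCTGAAATTCATATCCTTGTTTCTAGGGCGTGTGCGGACTCCGTCAAGTATGCCCAACTCGGATACATTAGA-3'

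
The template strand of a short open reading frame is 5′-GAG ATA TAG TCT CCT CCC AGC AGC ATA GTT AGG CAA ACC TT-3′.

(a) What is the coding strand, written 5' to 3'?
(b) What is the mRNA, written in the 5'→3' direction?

(a) The coding strand is the reverse complement of the template: complement CTCTATATCAGAGGAGGGTCGTCGTATCAATCCGTTTGGAA, then reverse.
(b) mRNA has the coding-strand sequence with T→U.

(a) 5'-AAGGTTTGCCTAACTATGCTGCTGGGAGGAGACTATATCTC-3'
(b) 5'-AAGGUUUGCCUAACUAUGCUGCUGGGAGGAGACUAUAUCUC-3'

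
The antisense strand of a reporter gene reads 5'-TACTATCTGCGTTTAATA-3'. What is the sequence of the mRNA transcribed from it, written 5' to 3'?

RNA polymerase reads the template 3'→5' and synthesizes mRNA 5'→3' by base-pairing (A→U, T→A, G↔C). The complement of the template is ATGATAGACGCAAATTAT; antiparallel, so 5'→3' the coding strand is TATTAAACGCAGATAGTA. Replace T with U for the mRNA.

5'-UAUUAAACGCAGAUAGUA-3'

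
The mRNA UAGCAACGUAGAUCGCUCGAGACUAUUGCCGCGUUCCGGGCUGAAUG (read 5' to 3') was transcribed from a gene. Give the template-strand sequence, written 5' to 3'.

5'-CATTCAGCCCGGAACGCGGCAATAGTCTCGAGCGATCTACGTTGCTA-3'

Replace U with T to get the coding DNA strand: TAGCAACGTAGATCGCTCGAGACTATTGCCGCGTTCCGGGCTGAATG. The template strand is its reverse complement (complement ATCGTTGCATCTAGCGAGCTCTGATAACGGCGCAAGGCCCGACTTAC, then reverse).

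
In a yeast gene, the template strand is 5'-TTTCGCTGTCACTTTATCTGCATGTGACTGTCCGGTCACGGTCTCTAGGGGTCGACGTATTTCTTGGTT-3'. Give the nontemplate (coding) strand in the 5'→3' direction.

5'-AACCAAGAAATACGTCGACCCCTAGAGACCGTGACCGGACAGTCACATGCAGATAAAGTGACAGCGAAA-3'

The coding strand is complementary and antiparallel to the template: take the complement (A↔T, G↔C) and reverse.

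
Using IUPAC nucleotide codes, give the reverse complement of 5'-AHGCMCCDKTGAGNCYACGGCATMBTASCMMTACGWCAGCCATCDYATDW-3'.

5'-WHATRHGATGGCTGWCGTAKKGSTAVKATGCCGTRGNCTCAMHGGKGCDT-3'

Standard pairs A↔T, G↔C; ambiguity codes pair Y↔R, M↔K, W↔W, S↔S, B↔V, D↔H, N↔N. Complement (TDCGKGGHMACTCNGRTGCCGTAKVATSGKKATGCWGTCGGTAGHRTAHW), then reverse for 5'→3'.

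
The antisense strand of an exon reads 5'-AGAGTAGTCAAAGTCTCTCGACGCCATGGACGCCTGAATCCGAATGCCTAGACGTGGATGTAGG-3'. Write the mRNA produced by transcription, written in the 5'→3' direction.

5'-CCUACAUCCACGUCUAGGCAUUCGGAUUCAGGCGUCCAUGGCGUCGAGAGACUUUGACUACUCU-3'

The mRNA has the sequence of the coding strand (reverse complement of the template) with T→U. Reverse complement of AGAGTAGTCAAAGTCTCTCGACGCCATGGACGCCTGAATCCGAATGCCTAGACGTGGATGTAGG is CCTACATCCACGTCTAGGCATTCGGATTCAGGCGTCCATGGCGTCGAGAGACTTTGACTACTCT; then T→U.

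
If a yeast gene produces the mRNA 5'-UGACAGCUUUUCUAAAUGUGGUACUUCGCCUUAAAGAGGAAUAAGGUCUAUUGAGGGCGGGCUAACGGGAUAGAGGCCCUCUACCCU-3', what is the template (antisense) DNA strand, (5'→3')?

5′-AGGGTAGAGGGCCTCTATCCCGTTAGCCCGCCCTCAATAGACCTTATTCCTCTTTAAGGCGAAGTACCACATTTAGAAAAGCTGTCA-3′

Replace U with T to get the coding DNA strand: TGACAGCTTTTCTAAATGTGGTACTTCGCCTTAAAGAGGAATAAGGTCTATTGAGGGCGGGCTAACGGGATAGAGGCCCTCTACCCT. The template strand is its reverse complement (complement ACTGTCGAAAAGATTTACACCATGAAGCGGAATTTCTCCTTATTCCAGATAACTCCCGCCCGATTGCCCTATCTCCGGGAGATGGGA, then reverse).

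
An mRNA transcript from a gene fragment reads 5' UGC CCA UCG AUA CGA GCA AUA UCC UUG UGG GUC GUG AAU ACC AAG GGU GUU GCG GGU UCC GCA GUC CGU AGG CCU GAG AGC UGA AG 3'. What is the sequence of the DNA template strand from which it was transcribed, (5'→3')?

Replace U with T to get the coding DNA strand: TGCCCATCGATACGAGCAATATCCTTGTGGGTCGTGAATACCAAGGGTGTTGCGGGTTCCGCAGTCCGTAGGCCTGAGAGCTGAAG. The template strand is its reverse complement (complement ACGGGTAGCTATGCTCGTTATAGGAACACCCAGCACTTATGGTTCCCACAACGCCCAAGGCGTCAGGCATCCGGACTCTCGACTTC, then reverse).

5'-CTTCAGCTCTCAGGCCTACGGACTGCGGAACCCGCAACACCCTTGGTATTCACGACCCACAAGGATATTGCTCGTATCGATGGGCA-3'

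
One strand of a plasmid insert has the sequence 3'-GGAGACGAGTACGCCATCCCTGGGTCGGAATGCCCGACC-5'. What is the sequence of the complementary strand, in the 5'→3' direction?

5'-CCTCTGCTCATGCGGTAGGGACCCAGCCTTACGGGCTGG-3'

The strand is given 3'→5', so its complement runs 5'→3' in the same left-to-right order: pair each base A↔T, G↔C.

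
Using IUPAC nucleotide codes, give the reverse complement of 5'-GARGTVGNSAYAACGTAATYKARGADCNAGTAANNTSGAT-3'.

Standard pairs A↔T, G↔C; ambiguity codes pair R↔Y, K↔M, S↔S, D↔H, V↔B, N↔N. Complement (CTYCABCNSTRTTGCATTARMTYCTHGNTCATTNNASCTA), then reverse for 5'→3'.

5'-ATCSANNTTACTNGHTCYTMRATTACGTTRTSNCBACYTC-3'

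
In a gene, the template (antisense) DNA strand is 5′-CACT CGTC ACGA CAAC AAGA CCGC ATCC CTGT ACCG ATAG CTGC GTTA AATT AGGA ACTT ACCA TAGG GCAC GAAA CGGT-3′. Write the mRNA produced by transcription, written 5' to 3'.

The mRNA has the sequence of the coding strand (reverse complement of the template) with T→U. Reverse complement of CACTCGTCACGACAACAAGACCGCATCCCTGTACCGATAGCTGCGTTAAATTAGGAACTTACCATAGGGCACGAAACGGT is ACCGTTTCGTGCCCTATGGTAAGTTCCTAATTTAACGCAGCTATCGGTACAGGGATGCGGTCTTGTTGTCGTGACGAGTG; then T→U.

5'-ACCGUUUCGUGCCCUAUGGUAAGUUCCUAAUUUAACGCAGCUAUCGGUACAGGGAUGCGGUCUUGUUGUCGUGACGAGUG-3'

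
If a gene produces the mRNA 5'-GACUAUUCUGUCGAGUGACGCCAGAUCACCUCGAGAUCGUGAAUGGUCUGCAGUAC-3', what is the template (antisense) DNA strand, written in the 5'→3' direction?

5'-GTACTGCAGACCATTCACGATCTCGAGGTGATCTGGCGTCACTCGACAGAATAGTC-3'

Replace U with T to get the coding DNA strand: GACTATTCTGTCGAGTGACGCCAGATCACCTCGAGATCGTGAATGGTCTGCAGTAC. The template strand is its reverse complement (complement CTGATAAGACAGCTCACTGCGGTCTAGTGGAGCTCTAGCACTTACCAGACGTCATG, then reverse).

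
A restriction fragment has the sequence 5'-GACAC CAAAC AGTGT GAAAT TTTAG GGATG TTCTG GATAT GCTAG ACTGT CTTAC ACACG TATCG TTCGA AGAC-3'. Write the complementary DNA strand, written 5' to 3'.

The complement of GACACCAAACAGTGTGAAATTTTAGGGATGTTCTGGATATGCTAGACTGTCTTACACACGTATCGTTCGAAGAC is CTGTGGTTTGTCACACTTTAAAATCCCTACAAGACCTATACGATCTGACAGAATGTGTGCATAGCAAGCTTCTG (A↔T, G↔C). DNA strands are antiparallel, so the complementary strand runs 3'→5'; reversing gives the 5'→3' form.

5'-GTCTTCGAACGATACGTGTGTAAGACAGTCTAGCATATCCAGAACATCCCTAAAATTTCACACTGTTTGGTGTC-3'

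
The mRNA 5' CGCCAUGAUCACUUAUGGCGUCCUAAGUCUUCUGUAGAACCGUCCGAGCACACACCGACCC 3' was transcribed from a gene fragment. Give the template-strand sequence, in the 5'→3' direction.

Replace U with T to get the coding DNA strand: CGCCATGATCACTTATGGCGTCCTAAGTCTTCTGTAGAACCGTCCGAGCACACACCGACCC. The template strand is its reverse complement (complement GCGGTACTAGTGAATACCGCAGGATTCAGAAGACATCTTGGCAGGCTCGTGTGTGGCTGGG, then reverse).

5'-GGGTCGGTGTGTGCTCGGACGGTTCTACAGAAGACTTAGGACGCCATAAGTGATCATGGCG-3'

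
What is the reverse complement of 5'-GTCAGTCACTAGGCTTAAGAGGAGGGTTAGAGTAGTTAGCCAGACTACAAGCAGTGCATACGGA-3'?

5′-TCCGTATGCACTGCTTGTAGTCTGGCTAACTACTCTAACCCTCCTCTTAAGCCTAGTGACTGAC-3′

Complement each base (A↔T, G↔C): CAGTCAGTGATCCGAATTCTCCTCCCAATCTCATCAATCGGTCTGATGTTCGTCACGTATGCCT. Then reverse.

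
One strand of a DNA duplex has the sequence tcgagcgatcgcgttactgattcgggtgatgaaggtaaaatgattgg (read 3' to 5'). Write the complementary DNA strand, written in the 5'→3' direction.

The strand is given 3'→5', so its complement runs 5'→3' in the same left-to-right order: pair each base A↔T, G↔C.

5'-AGCTCGCTAGCGCAATGACTAAGCCCACTACTTCCATTTTACTAACC-3'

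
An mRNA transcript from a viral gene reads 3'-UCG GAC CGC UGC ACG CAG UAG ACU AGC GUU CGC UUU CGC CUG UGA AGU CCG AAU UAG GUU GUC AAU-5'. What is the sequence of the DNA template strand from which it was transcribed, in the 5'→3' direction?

Written 5'→3' the mRNA is UAACUGUUGGAUUAAGCCUGAAGUGUCCGCUUUCGCUUGCGAUCAGAUGACGCACGUCGCCAGGCU, so the coding DNA strand is TAACTGTTGGATTAAGCCTGAAGTGTCCGCTTTCGCTTGCGATCAGATGACGCACGTCGCCAGGCT. The template is its reverse complement.

5'-AGCCTGGCGACGTGCGTCATCTGATCGCAAGCGAAAGCGGACACTTCAGGCTTAATCCAACAGTTA-3'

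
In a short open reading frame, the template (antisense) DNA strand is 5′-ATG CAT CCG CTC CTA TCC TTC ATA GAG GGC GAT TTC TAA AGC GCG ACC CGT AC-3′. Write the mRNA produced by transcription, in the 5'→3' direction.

5'-GUACGGGUCGCGCUUUAGAAAUCGCCCUCUAUGAAGGAUAGGAGCGGAUGCAU-3'

RNA polymerase reads the template 3'→5' and synthesizes mRNA 5'→3' by base-pairing (A→U, T→A, G↔C). The complement of the template is TACGTAGGCGAGGATAGGAAGTATCTCCCGCTAAAGATTTCGCGCTGGGCATG; antiparallel, so 5'→3' the coding strand is GTACGGGTCGCGCTTTAGAAATCGCCCTCTATGAAGGATAGGAGCGGATGCAT. Replace T with U for the mRNA.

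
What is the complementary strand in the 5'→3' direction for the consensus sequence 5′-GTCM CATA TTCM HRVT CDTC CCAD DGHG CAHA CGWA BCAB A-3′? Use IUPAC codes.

Standard pairs A↔T, G↔C; ambiguity codes pair R↔Y, M↔K, W↔W, B↔V, D↔H. Complement (CAGKGTATAAGKDYBAGHAGGGTHHCDCGTDTGCWTVGTVT), then reverse for 5'→3'.

5'-TVTGVTWCGTDTGCDCHHTGGGAHGABYDKGAATATGKGAC-3'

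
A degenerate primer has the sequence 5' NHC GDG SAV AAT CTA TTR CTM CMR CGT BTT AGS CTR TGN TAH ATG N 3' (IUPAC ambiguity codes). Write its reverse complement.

5'-NCATDTANCAYAGSCTAAVACGYKGKAGYAATAGATTBTSCHCGDN-3'

Standard pairs A↔T, G↔C; ambiguity codes pair R↔Y, M↔K, S↔S, B↔V, D↔H, N↔N. Complement (NDGCHCSTBTTAGATAAYGAKGKYGCAVAATCSGAYACNATDTACN), then reverse for 5'→3'.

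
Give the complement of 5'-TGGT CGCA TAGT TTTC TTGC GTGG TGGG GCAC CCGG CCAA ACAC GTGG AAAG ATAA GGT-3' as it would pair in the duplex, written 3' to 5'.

3'-ACCAGCGTATCAAAAGAACGCACCACCCCGTGGGCCGGTTTGTGCACCTTTCTATTCCA-5'

Base-pairing A↔T, G↔C gives the complement. The complementary strand is antiparallel, so paired with a 5'→3' strand it runs 3'→5'.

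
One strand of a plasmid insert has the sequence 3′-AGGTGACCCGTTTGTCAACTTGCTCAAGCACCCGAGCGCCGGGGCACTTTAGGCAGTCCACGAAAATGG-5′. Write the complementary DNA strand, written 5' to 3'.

The strand is given 3'→5', so its complement runs 5'→3' in the same left-to-right order: pair each base A↔T, G↔C.

5'-TCCACTGGGCAAACAGTTGAACGAGTTCGTGGGCTCGCGGCCCCGTGAAATCCGTCAGGTGCTTTTACC-3'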